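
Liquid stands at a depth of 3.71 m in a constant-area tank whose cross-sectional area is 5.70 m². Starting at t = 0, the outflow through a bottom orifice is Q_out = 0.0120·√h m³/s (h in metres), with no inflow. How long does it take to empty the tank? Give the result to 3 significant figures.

Volume balance on the tank: A dh/dt = −0.0120 √h.
Separate and integrate: 2(√h − √h₀) = −(0.0120/A) t.
Set h = 0: 2√h₀ = (0.0120/A) t_empty ⇒ t_empty = 2A√h₀/0.0120.
t_empty = 2·5.70·√3.71/0.0120 = 11.400·1.9261/0.0120 = 1829.8 s.

1830 s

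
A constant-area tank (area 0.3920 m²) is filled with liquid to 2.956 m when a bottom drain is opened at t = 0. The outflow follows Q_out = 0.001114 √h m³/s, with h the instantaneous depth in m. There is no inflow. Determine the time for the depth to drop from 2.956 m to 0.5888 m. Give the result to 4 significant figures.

670.0 s

Volume balance on the tank: A dh/dt = −0.001114 √h.
∫ h^(−1/2) dh = −(0.001114/A) ∫ dt, giving 2√h = 2√h₀ − (0.001114/A) t.
t = 2A(√h₀ − √h)/0.001114 = 2·0.3920·(√2.956 − √0.5888)/0.001114
  = 0.784000 × (1.71930 − 0.767333) / 0.001114 = 669.968 s.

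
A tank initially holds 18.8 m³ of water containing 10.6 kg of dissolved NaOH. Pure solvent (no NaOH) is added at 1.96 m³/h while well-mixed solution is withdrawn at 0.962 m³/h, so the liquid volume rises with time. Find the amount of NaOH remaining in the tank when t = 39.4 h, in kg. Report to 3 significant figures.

3.57 kg

Let m(t) be the amount of NaOH. Volume: V(t) = V₀ + (Q_in − Q_out) t = 18.8 + 0.99800 t; V(39.4) = 58.121 m³.
Solute balance: dm/dt = 0 − Q_out C = −Q_out m/V(t).
dm/m = −Q_out dt/(V₀ + 0.99800 t); integrating gives ln(m/m₀) = −(Q_out/(Q_in−Q_out)) ln(V/V₀).
m = m₀ (V₀/V)^(Q_out/(Q_in−Q_out)) = 10.6 × (18.8/58.121)^(0.96393) = 3.5712 kg.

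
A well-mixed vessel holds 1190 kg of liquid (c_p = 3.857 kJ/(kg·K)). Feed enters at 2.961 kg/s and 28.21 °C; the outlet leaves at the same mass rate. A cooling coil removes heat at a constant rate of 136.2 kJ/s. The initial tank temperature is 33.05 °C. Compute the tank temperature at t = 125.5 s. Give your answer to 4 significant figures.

Unsteady energy balance on the tank contents: M c_p dT/dt = ṁ c_p (T_in − T) − 136.2.
Rearrange: dT/dt = (T_ss − T)/τ with τ = M/ṁ = 401.891 s and T_ss = T_in − Q̇/(ṁ c_p) = 16.2842 °C.
This is linear first-order; T(t) = T_ss + (T₀ − T_ss) e^(−t/τ).
T(125.5) = 16.2842 + (16.7658)·e^(−125.5/401.891) = 16.2842 + (16.7658)·0.731781 = 28.5531 °C.

28.55 °C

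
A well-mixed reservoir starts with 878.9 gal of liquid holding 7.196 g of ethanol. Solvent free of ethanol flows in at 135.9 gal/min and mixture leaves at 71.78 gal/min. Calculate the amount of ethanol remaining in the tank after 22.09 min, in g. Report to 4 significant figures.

2.457 g

Total volume: dV/dt = Q_in − Q_out = 64.1200 gal/min, so V(t) = 878.9 + 64.1200 t and V(22.09) = 2295.31 gal.
Solute balance: dm/dt = 0 − Q_out C = −Q_out m/V(t).
dm/m = −Q_out dt/(V₀ + 64.1200 t); integrating gives ln(m/m₀) = −(Q_out/(Q_in−Q_out)) ln(V/V₀).
m = m₀ (V₀/V)^(Q_out/(Q_in−Q_out)) = 7.196 × (878.9/2295.31)^(1.11946) = 2.45688 g.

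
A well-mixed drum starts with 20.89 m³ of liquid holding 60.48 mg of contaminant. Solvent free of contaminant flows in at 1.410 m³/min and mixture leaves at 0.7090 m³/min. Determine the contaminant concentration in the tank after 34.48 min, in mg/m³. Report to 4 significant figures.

Let m(t) be the amount of contaminant. Volume: V(t) = V₀ + (Q_in − Q_out) t = 20.89 + 0.701000 t; V(34.48) = 45.0605 m³.
Solute balance: dm/dt = 0 − Q_out C = −Q_out m/V(t).
dm/m = −Q_out dt/(V₀ + 0.701000 t); integrating gives ln(m/m₀) = −(Q_out/(Q_in−Q_out)) ln(V/V₀).
m = m₀ (V₀/V)^(Q_out/(Q_in−Q_out)) = 60.48 × (20.89/45.0605)^(1.01141) = 27.7936 mg.
C = m/V = 27.7936/45.0605 = 0.616806 mg/m³.

0.6168 mg/m³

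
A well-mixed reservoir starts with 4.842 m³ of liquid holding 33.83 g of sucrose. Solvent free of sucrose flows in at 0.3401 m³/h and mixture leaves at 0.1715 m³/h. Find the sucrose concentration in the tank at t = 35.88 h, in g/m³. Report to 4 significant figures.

1.362 g/m³

Total volume: dV/dt = Q_in − Q_out = 0.168600 m³/h, so V(t) = 4.842 + 0.168600 t and V(35.88) = 10.8914 m³.
Species balance (pure solvent in): dm/dt = −Q_out · m/V(t).
Separate: dm/m = −Q_out dt/V(t) ⇒ ln(m/m₀) = −(Q_out/(Q_in−Q_out)) ln(V/V₀).
m = m₀ (V₀/V)^(Q_out/(Q_in−Q_out)) = 33.83 × (4.842/10.8914)^(1.01720) = 14.8316 g.
C = m/V = 14.8316/10.8914 = 1.36178 g/m³.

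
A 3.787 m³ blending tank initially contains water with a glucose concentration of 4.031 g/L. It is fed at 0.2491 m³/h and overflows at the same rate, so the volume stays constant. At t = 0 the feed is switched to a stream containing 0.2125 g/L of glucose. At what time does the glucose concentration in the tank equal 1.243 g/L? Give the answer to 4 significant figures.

19.91 h

Species balance: V dC/dt = Q(C_in − C) ⇒ τ = V/Q = 15.2027 h.
C(t) = C_in + (C₀ − C_in) e^(−t/τ). Set C = 1.243 and solve for t:
e^(−t/τ) = (C − C_in)/(C₀ − C_in) = (1.243 − 0.2125)/(4.031 − 0.2125) = 0.269870
t = −τ ln(…) = 15.2027 × 1.30981 = 19.9127 h.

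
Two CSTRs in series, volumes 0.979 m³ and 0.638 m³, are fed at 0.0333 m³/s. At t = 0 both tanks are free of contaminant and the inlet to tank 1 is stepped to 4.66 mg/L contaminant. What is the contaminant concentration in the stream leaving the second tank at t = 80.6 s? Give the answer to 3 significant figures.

3.93 mg/L

Species balance on tank i: dCᵢ/dt = (Cᵢ₋₁ − Cᵢ)/τᵢ with τᵢ = Vᵢ/Q.
τ₁ = 0.979/0.0333 = 29.399 s; τ₂ = 0.638/0.0333 = 19.159 s.
Tank 1: C₁ = C_in(1 − e^(−t/τ₁)). Tank 2 (τ₁ ≠ τ₂): C₂ = C_in[1 − (τ₁ e^(−t/τ₁) − τ₂ e^(−t/τ₂))/(τ₁ − τ₂)].
At t = 80.6: e^(−t/τ₁) = 0.064470, e^(−t/τ₂) = 0.014893.
C₂ = 4.66·[1 − (29.399·0.064470 − 19.159·0.014893)/(10.240)] = 4.66·0.84277 = 3.9273 mg/L.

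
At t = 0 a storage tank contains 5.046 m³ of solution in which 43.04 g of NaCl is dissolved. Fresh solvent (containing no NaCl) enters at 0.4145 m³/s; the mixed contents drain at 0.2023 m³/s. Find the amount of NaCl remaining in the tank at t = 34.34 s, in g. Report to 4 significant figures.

18.36 g

Total volume: dV/dt = Q_in − Q_out = 0.212200 m³/s, so V(t) = 5.046 + 0.212200 t and V(34.34) = 12.3329 m³.
Solute balance: dm/dt = 0 − Q_out C = −Q_out m/V(t).
Separate: dm/m = −Q_out dt/V(t) ⇒ ln(m/m₀) = −(Q_out/(Q_in−Q_out)) ln(V/V₀).
m = m₀ (V₀/V)^(Q_out/(Q_in−Q_out)) = 43.04 × (5.046/12.3329)^(0.953346) = 18.3595 g.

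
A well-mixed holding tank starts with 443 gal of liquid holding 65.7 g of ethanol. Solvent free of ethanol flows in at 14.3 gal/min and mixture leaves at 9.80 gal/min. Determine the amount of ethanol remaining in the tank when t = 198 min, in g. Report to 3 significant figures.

Let m(t) be the amount of ethanol. Volume: V(t) = V₀ + (Q_in − Q_out) t = 443 + 4.5000 t; V(198) = 1334.0 gal.
Species balance (pure solvent in): dm/dt = −Q_out · m/V(t).
Separate: dm/m = −Q_out dt/V(t) ⇒ ln(m/m₀) = −(Q_out/(Q_in−Q_out)) ln(V/V₀).
m = m₀ (V₀/V)^(Q_out/(Q_in−Q_out)) = 65.7 × (443/1334.0)^(2.1778) = 5.9559 g.

5.96 g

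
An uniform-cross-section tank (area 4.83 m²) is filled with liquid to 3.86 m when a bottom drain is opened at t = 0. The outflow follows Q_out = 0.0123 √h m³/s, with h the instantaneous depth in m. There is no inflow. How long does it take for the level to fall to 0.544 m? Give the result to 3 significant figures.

A dh/dt = −Q_out = −0.0123 √h.
∫ h^(−1/2) dh = −(0.0123/A) ∫ dt, giving 2√h = 2√h₀ − (0.0123/A) t.
t = 2A(√h₀ − √h)/0.0123 = 2·4.83·(√3.86 − √0.544)/0.0123
  = 9.6600 × (1.9647 − 0.73756) / 0.0123 = 963.74 s.

964 s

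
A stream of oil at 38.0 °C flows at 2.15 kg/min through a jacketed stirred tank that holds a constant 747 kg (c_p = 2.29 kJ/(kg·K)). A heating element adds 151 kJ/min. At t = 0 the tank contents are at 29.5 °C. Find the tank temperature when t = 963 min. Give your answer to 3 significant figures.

M c_p dT/dt = ṁ c_p (T_in − T) + Q̇.
τ = M/ṁ = 347.44 min; T_ss = T_in + Q̇/(ṁ c_p) = 38.0 + 151/(2.15·2.29) = 68.669 °C.
Integrating: T(t) = T_ss + (T₀ − T_ss) e^(−t/τ).
T(963) = 68.669 + (-39.169)·e^(−963/347.44) = 68.669 + (-39.169)·0.062556 = 66.219 °C.

66.2 °C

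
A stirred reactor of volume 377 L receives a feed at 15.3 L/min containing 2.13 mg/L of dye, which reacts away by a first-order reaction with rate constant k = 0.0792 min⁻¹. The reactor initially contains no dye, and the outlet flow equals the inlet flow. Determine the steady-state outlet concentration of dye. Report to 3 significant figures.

Accumulation = in − out − consumed: V dC/dt = Q C_in − Q C − k V C.
Steady state (dC/dt = 0): C_ss = Q C_in/(Q + kV) = C_in/(1 + kV/Q).
C_ss = 15.3·2.13/(15.3 + 0.0792·377) = 32.589/45.158 = 0.72166 mg/L.

0.722 mg/L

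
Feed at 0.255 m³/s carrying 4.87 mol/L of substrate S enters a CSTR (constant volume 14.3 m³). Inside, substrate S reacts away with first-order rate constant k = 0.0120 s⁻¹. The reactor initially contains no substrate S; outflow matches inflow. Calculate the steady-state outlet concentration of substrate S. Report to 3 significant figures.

2.91 mol/L

Species balance: V dC/dt = Q C_in − Q C − k V C.
At steady state: 0 = Q C_in − (Q + kV) C_ss, so C_ss = Q C_in/(Q + kV).
C_ss = 0.255·4.87/(0.255 + 0.0120·14.3) = 1.2419/0.42660 = 2.9110 mol/L.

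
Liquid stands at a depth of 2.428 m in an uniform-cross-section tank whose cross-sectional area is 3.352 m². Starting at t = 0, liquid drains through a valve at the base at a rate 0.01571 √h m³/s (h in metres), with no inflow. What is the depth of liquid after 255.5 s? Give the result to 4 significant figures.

0.9206 m

Unsteady balance on liquid volume: A dh/dt = −0.01571 √h.
Separate and integrate: 2(√h − √h₀) = −(0.01571/A) t.
√h = √2.428 − 0.01571·255.5/(2·3.352) = 1.55820 − 0.598733 = 0.959471.
h = 0.959471² = 0.920585 m.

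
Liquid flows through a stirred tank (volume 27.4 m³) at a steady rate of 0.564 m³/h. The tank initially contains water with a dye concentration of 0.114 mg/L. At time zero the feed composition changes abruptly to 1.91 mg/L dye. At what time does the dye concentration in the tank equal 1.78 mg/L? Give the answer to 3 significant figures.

Unsteady species balance (constant V, well mixed): V dC/dt = Q(C_in − C), so τ = V/Q = 48.582 h.
C(t) = C_in + (C₀ − C_in) e^(−t/τ). Set C = 1.78 and solve for t:
e^(−t/τ) = (C − C_in)/(C₀ − C_in) = (1.78 − 1.91)/(0.114 − 1.91) = 0.072383
t = −τ ln(…) = 48.582 × 2.6258 = 127.56 h.

128 h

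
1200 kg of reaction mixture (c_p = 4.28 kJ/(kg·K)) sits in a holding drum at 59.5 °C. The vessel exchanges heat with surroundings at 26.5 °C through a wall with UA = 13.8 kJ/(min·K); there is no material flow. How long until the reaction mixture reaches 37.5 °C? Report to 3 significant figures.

409 min

M c_p dT/dt = −UA(T − T_amb).
τ = M c_p/UA = 372.17 min; T_ss = T_amb = 26.500 °C.
T(t) = T_ss + (T₀ − T_ss)e^(−t/τ); set T = 37.5:
t = −τ ln[(T − T_ss)/(T₀ − T_ss)] = −372.17 · ln(0.33333) = 408.87 min.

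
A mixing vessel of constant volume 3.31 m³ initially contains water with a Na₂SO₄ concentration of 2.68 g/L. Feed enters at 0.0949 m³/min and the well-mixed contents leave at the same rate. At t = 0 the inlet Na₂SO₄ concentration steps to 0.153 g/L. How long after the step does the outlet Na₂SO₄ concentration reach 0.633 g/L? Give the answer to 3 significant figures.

Accumulation = in − out for the solute gives V dC/dt = Q(C_in − C), so τ = V/Q = 34.879 min.
C(t) = C_in + (C₀ − C_in) e^(−t/τ). Set C = 0.633 and solve for t:
e^(−t/τ) = (C − C_in)/(C₀ − C_in) = (0.633 − 0.153)/(2.68 − 0.153) = 0.18995
t = −τ ln(…) = 34.879 × 1.6610 = 57.934 min.

57.9 min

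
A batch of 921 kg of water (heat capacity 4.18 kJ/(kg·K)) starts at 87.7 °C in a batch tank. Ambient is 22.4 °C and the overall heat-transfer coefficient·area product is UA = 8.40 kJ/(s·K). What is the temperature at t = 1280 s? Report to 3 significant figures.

26.4 °C

Unsteady energy balance on the tank contents: M c_p dT/dt = −UA(T − T_amb).
dT/dt = (T_ss − T)/τ with T_ss = T_amb = 22.400 °C, τ = M c_p/UA = 921·4.18/8.40 = 458.31 s.
Solution: T(t) = T_ss + (T₀ − T_ss) e^(−t/τ).
T(1280) = 22.400 + (65.300)·0.061244 = 26.399 °C.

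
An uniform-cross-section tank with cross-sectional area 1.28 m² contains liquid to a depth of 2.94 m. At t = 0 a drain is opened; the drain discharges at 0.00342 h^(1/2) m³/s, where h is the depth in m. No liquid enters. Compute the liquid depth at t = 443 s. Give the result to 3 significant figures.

1.26 m

Accumulation of liquid (constant cross-section A): A dh/dt = −0.00342 √h.
∫ h^(−1/2) dh = −(0.00342/A) ∫ dt, giving 2√h = 2√h₀ − (0.00342/A) t.
√h = √2.94 − 0.00342·443/(2·1.28) = 1.7146 − 0.59182 = 1.1228.
h = 1.1228² = 1.2607 m.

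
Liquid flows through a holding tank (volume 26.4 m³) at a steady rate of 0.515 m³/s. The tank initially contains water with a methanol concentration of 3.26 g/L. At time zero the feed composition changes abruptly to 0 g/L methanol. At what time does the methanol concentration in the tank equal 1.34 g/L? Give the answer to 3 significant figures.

45.6 s

Species balance: V dC/dt = Q(C_in − C) ⇒ τ = V/Q = 51.262 s.
C(t) = C_in + (C₀ − C_in) e^(−t/τ). Set C = 1.34 and solve for t:
e^(−t/τ) = (C − C_in)/(C₀ − C_in) = (1.34 − 0)/(3.26 − 0) = 0.41104
t = −τ ln(…) = 51.262 × 0.88906 = 45.575 s.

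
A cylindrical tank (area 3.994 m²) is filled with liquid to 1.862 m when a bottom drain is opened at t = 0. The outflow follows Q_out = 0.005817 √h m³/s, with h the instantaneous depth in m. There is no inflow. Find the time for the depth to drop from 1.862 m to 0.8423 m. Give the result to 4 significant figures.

With no inflow, A dh/dt = −0.005817 √h.
∫ h^(−1/2) dh = −(0.005817/A) ∫ dt, giving 2√h = 2√h₀ − (0.005817/A) t.
t = 2A(√h₀ − √h)/0.005817 = 2·3.994·(√1.862 − √0.8423)/0.005817
  = 7.98800 × (1.36455 − 0.917769) / 0.005817 = 613.529 s.

613.5 s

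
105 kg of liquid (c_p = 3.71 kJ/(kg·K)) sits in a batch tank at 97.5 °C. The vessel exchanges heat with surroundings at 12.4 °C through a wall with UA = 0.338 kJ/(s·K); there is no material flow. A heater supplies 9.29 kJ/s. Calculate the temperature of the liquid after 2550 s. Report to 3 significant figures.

Heat balance on the well-mixed liquid: M c_p dT/dt = −UA(T − T_amb) + Q̇.
dT/dt = (T_ss − T)/τ with T_ss = T_amb + Q̇/UA = 12.4 + 9.29/0.338 = 39.885 °C, τ = M c_p/UA = 105·3.71/0.338 = 1152.5 s.
Solution: T(t) = T_ss + (T₀ − T_ss) e^(−t/τ).
T(2550) = 39.885 + (57.615)·0.10942 = 46.189 °C.

46.2 °C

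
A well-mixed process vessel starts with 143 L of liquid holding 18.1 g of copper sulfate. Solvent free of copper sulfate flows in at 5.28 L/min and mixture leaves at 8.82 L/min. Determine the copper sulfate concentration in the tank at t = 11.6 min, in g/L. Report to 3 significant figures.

0.0764 g/L

Let m(t) be the amount of copper sulfate. Volume: V(t) = V₀ + (Q_in − Q_out) t = 143 − 3.5400 t; V(11.6) = 101.94 L.
Solute balance: dm/dt = 0 − Q_out C = −Q_out m/V(t).
dm/m = −Q_out dt/(V₀ − 3.5400 t); integrating gives ln(m/m₀) = −(Q_out/(Q_in−Q_out)) ln(V/V₀).
m = m₀ (V₀/V)^(Q_out/(Q_in−Q_out)) = 18.1 × (143/101.94)^(-2.4915) = 7.7876 g.
C = m/V = 7.7876/101.94 = 0.076397 g/L.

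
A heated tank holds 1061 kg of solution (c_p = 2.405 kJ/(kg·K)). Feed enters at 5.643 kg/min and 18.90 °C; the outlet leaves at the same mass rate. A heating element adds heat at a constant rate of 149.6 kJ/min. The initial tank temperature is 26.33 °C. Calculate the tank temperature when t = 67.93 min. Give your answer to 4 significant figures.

First-law balance (no shaft work): M c_p dT/dt = ṁ c_p (T_in − T) + 149.6.
τ = M/ṁ = 188.021 min; T_ss = T_in + Q̇/(ṁ c_p) = 18.90 + 149.6/(5.643·2.405) = 29.9232 °C.
Solution: T(t) = T_ss + (T₀ − T_ss) e^(−t/τ).
T(67.93) = 29.9232 + (-3.59317)·e^(−67.93/188.021) = 29.9232 + (-3.59317)·0.696777 = 27.4195 °C.

27.42 °C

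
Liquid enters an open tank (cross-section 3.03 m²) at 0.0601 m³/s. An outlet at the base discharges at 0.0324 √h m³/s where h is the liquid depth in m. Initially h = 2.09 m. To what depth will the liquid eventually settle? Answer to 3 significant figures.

3.44 m

A dh/dt = Q_in − 0.0324 √h. Steady state requires inflow = outflow:
Q_in = 0.0324 √h_ss ⇒ √h_ss = 0.0601/0.0324 = 1.8549.
h_ss = 1.8549² = 3.4408 m. (Since h₀ = 2.09 m < h_ss, the level will rise toward this value.)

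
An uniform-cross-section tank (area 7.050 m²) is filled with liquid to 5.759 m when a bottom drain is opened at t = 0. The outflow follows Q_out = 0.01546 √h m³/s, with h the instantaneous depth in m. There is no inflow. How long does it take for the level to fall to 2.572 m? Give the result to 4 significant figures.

A dh/dt = −Q_out = −0.01546 √h.
∫ h^(−1/2) dh = −(0.01546/A) ∫ dt, giving 2√h = 2√h₀ − (0.01546/A) t.
t = 2A(√h₀ − √h)/0.01546 = 2·7.050·(√5.759 − √2.572)/0.01546
  = 14.1000 × (2.39979 − 1.60375) / 0.01546 = 726.019 s.

726.0 s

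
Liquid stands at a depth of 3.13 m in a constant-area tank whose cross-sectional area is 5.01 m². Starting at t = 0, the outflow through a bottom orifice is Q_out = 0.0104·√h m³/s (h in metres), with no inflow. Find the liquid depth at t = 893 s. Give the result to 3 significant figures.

0.709 m

A dh/dt = −Q_out = −0.0104 √h.
This is separable: 2 d(√h)/dt = −0.0104/A, so √h = √h₀ − (0.0104/(2A)) t.
√h = √3.13 − 0.0104·893/(2·5.01) = 1.7692 − 0.92687 = 0.84231.
h = 0.84231² = 0.70949 m.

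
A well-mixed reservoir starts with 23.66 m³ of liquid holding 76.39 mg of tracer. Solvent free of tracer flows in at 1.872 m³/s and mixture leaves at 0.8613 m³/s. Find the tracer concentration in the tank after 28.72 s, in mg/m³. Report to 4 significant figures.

0.7329 mg/m³

Let m(t) be the amount of tracer. Volume: V(t) = V₀ + (Q_in − Q_out) t = 23.66 + 1.01070 t; V(28.72) = 52.6873 m³.
Solute balance: dm/dt = 0 − Q_out C = −Q_out m/V(t).
dm/m = −Q_out dt/(V₀ + 1.01070 t); integrating gives ln(m/m₀) = −(Q_out/(Q_in−Q_out)) ln(V/V₀).
m = m₀ (V₀/V)^(Q_out/(Q_in−Q_out)) = 76.39 × (23.66/52.6873)^(0.852182) = 38.6136 mg.
C = m/V = 38.6136/52.6873 = 0.732883 mg/m³.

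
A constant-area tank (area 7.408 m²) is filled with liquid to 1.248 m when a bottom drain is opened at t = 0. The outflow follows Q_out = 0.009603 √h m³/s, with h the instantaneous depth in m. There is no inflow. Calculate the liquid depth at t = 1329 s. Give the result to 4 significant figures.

A dh/dt = −Q_out = −0.009603 √h.
∫ h^(−1/2) dh = −(0.009603/A) ∫ dt, giving 2√h = 2√h₀ − (0.009603/A) t.
√h = √1.248 − 0.009603·1329/(2·7.408) = 1.11714 − 0.861392 = 0.255747.
h = 0.255747² = 0.0654065 m.

0.06541 m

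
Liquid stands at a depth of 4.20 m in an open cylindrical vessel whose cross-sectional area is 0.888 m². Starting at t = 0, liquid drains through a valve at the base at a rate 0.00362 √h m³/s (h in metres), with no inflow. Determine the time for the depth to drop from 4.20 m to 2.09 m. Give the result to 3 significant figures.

A dh/dt = −Q_out = −0.00362 √h.
This is separable: 2 d(√h)/dt = −0.00362/A, so √h = √h₀ − (0.00362/(2A)) t.
t = 2A(√h₀ − √h)/0.00362 = 2·0.888·(√4.20 − √2.09)/0.00362
  = 1.7760 × (2.0494 − 1.4457) / 0.00362 = 296.18 s.

296 s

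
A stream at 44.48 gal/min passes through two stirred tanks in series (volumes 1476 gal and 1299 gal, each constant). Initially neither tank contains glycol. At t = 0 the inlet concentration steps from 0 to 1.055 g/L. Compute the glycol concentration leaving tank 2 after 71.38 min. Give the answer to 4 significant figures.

Each tank obeys Vᵢ dCᵢ/dt = Q(Cᵢ₋₁ − Cᵢ), so τᵢ = Vᵢ/Q.
τ₁ = 1476/44.48 = 33.1835 min; τ₂ = 1299/44.48 = 29.2041 min.
Tank 1: C₁ = C_in(1 − e^(−t/τ₁)). Tank 2 (τ₁ ≠ τ₂): C₂ = C_in[1 − (τ₁ e^(−t/τ₁) − τ₂ e^(−t/τ₂))/(τ₁ − τ₂)].
At t = 71.38: e^(−t/τ₁) = 0.116359, e^(−t/τ₂) = 0.0867978.
C₂ = 1.055·[1 − (33.1835·0.116359 − 29.2041·0.0867978)/(3.97932)] = 1.055·0.666689 = 0.703357 g/L.

0.7034 g/L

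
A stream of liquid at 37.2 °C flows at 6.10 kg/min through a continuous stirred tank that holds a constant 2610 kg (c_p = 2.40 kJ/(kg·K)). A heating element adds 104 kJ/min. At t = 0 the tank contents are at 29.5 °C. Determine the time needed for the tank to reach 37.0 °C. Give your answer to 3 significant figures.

302 min

M c_p dT/dt = ṁ c_p (T_in − T) + Q̇.
τ = M/ṁ = 427.87 min; T_ss = T_in + Q̇/(ṁ c_p) = 44.304 °C.
T(t) = T_ss + (T₀ − T_ss) e^(−t/τ). Set T = 37.0:
e^(−t/τ) = (37.0 − 44.304)/(29.5 − 44.304) = 0.49337
t = −427.87 · ln(0.49337) = 302.28 min.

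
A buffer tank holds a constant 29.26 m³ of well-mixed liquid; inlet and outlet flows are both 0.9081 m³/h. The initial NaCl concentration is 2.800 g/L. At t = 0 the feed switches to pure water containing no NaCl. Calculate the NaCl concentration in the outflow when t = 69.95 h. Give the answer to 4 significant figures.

Transient balance on the dissolved component: V dC/dt = Q(C_in − C).
Time constant τ = V/Q = 29.26/0.9081 = 32.2211 h.
C approaches C_in exponentially: C(t) = C_in + (C₀ − C_in) e^(−t/τ).
C(69.95) = 0 + (2.800 − 0)·e^(−69.95/32.2211) = 0 + (2.80000)·0.114071 = 0.319398 g/L.

0.3194 g/L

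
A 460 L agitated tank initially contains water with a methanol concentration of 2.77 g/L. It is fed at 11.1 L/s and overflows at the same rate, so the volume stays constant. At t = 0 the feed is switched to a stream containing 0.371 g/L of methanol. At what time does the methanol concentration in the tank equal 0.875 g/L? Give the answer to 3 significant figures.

64.7 s

Transient balance on the dissolved component: V dC/dt = Q(C_in − C), so τ = V/Q = 41.441 s.
C(t) = C_in + (C₀ − C_in) e^(−t/τ). Set C = 0.875 and solve for t:
e^(−t/τ) = (C − C_in)/(C₀ − C_in) = (0.875 − 0.371)/(2.77 − 0.371) = 0.21009
t = −τ ln(…) = 41.441 × 1.5602 = 64.658 s.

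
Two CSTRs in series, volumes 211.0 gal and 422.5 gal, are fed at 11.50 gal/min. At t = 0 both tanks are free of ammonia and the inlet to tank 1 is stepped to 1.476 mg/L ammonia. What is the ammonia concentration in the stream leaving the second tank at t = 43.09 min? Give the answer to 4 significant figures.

0.7041 mg/L

Time constants: τᵢ = Vᵢ/Q for each well-mixed tank.
τ₁ = 211.0/11.50 = 18.3478 min; τ₂ = 422.5/11.50 = 36.7391 min.
Solving the cascade with C₁(0)=C₂(0)=0 gives C₂(t) = C_in[1 − (τ₁ e^(−t/τ₁) − τ₂ e^(−t/τ₂))/(τ₁ − τ₂)].
At t = 43.09: e^(−t/τ₁) = 0.0955116, e^(−t/τ₂) = 0.309479.
C₂ = 1.476·[1 − (18.3478·0.0955116 − 36.7391·0.309479)/(-18.3913)] = 1.476·0.477059 = 0.704139 mg/L.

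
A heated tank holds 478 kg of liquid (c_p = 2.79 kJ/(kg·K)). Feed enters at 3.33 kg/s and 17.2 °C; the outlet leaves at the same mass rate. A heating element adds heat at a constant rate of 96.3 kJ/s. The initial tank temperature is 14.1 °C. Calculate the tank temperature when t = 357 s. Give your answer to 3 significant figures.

Unsteady energy balance on the tank contents: M c_p dT/dt = ṁ c_p (T_in − T) + 96.3.
τ = M/ṁ = 143.54 s; T_ss = T_in + Q̇/(ṁ c_p) = 17.2 + 96.3/(3.33·2.79) = 27.565 °C.
Integrating: T(t) = T_ss + (T₀ − T_ss) e^(−t/τ).
T(357) = 27.565 + (-13.465)·e^(−357/143.54) = 27.565 + (-13.465)·0.083155 = 26.446 °C.

26.4 °C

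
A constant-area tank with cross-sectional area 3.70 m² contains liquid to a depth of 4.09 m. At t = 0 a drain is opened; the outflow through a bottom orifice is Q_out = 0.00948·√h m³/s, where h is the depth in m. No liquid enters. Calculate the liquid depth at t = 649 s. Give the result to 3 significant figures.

1.42 m

With no inflow, A dh/dt = −0.00948 √h.
∫ h^(−1/2) dh = −(0.00948/A) ∫ dt, giving 2√h = 2√h₀ − (0.00948/A) t.
√h = √4.09 − 0.00948·649/(2·3.70) = 2.0224 − 0.83142 = 1.1910.
h = 1.1910² = 1.4184 m.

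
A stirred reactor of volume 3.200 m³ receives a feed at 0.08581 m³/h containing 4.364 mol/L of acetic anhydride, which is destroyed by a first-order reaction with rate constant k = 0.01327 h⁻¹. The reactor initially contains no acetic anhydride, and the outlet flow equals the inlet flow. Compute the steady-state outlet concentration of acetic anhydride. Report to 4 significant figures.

2.919 mol/L

V dC/dt = Q(C_in − C) − k V C.
Steady state (dC/dt = 0): C_ss = Q C_in/(Q + kV) = C_in/(1 + kV/Q).
C_ss = 0.08581·4.364/(0.08581 + 0.01327·3.200) = 0.374475/0.128274 = 2.91934 mol/L.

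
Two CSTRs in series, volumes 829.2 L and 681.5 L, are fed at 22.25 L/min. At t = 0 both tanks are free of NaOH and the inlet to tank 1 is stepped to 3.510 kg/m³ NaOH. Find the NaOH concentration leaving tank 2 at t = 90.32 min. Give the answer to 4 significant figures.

Species balance on tank i: dCᵢ/dt = (Cᵢ₋₁ − Cᵢ)/τᵢ with τᵢ = Vᵢ/Q.
τ₁ = 829.2/22.25 = 37.2674 min; τ₂ = 681.5/22.25 = 30.6292 min.
Tank 1: C₁ = C_in(1 − e^(−t/τ₁)). Tank 2 (τ₁ ≠ τ₂): C₂ = C_in[1 − (τ₁ e^(−t/τ₁) − τ₂ e^(−t/τ₂))/(τ₁ − τ₂)].
At t = 90.32: e^(−t/τ₁) = 0.0886052, e^(−t/τ₂) = 0.0524016.
C₂ = 3.510·[1 − (37.2674·0.0886052 − 30.6292·0.0524016)/(6.63820)] = 3.510·0.744348 = 2.61266 kg/m³.

2.613 kg/m³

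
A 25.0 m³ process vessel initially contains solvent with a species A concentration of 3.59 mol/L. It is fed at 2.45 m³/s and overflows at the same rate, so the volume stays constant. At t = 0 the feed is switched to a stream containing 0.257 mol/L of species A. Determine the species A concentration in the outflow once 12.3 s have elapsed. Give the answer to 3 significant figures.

1.26 mol/L

Unsteady species balance (constant V, well mixed): V dC/dt = Q(C_in − C).
Rewrite as dC/dt + C/τ = C_in/τ, τ = V/Q = 10.204 s.
Integrating: C(t) = C_in + (C₀ − C_in) e^(−t/τ).
C(12.3) = 0.257 + (3.59 − 0.257)·e^(−12.3/10.204) = 0.257 + (3.3330)·0.29957 = 1.2555 mol/L.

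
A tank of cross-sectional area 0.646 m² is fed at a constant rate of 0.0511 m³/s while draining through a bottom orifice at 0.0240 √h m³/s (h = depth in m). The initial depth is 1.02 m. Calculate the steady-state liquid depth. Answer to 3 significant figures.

4.53 m

Level balance: A dh/dt = 0.0511 − 0.0240 √h. Setting dh/dt = 0:
Q_in = 0.0240 √h_ss ⇒ √h_ss = 0.0511/0.0240 = 2.1292.
h_ss = 2.1292² = 4.5334 m. (Since h₀ = 1.02 m < h_ss, the level will rise toward this value.)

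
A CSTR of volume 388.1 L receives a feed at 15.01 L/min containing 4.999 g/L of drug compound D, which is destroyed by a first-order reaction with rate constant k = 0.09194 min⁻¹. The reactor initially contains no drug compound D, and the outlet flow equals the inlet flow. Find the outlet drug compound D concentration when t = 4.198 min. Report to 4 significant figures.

0.6248 g/L

Species balance: V dC/dt = Q C_in − Q C − k V C.
This is linear with rate a = Q/V + k = 0.130616 min⁻¹.
C_ss = Q C_in/(Q + kV) = 1.48022 g/L; C(t) = C_ss + (C₀ − C_ss) e^(−a t).
C(4.198) = 1.48022 + (-1.48022)·e^(−0.130616·4.198) = 1.48022 + (-1.48022)·0.577917 = 0.624773 g/L.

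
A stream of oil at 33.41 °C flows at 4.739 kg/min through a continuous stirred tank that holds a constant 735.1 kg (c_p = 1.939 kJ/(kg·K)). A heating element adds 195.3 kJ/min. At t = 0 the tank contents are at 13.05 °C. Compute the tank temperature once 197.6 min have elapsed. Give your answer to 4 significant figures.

M c_p dT/dt = ṁ c_p (T_in − T) + Q̇.
τ = M/ṁ = 155.117 min; T_ss = T_in + Q̇/(ṁ c_p) = 33.41 + 195.3/(4.739·1.939) = 54.6639 °C.
This is linear first-order; T(t) = T_ss + (T₀ − T_ss) e^(−t/τ).
T(197.6) = 54.6639 + (-41.6139)·e^(−197.6/155.117) = 54.6639 + (-41.6139)·0.279745 = 43.0226 °C.

43.02 °C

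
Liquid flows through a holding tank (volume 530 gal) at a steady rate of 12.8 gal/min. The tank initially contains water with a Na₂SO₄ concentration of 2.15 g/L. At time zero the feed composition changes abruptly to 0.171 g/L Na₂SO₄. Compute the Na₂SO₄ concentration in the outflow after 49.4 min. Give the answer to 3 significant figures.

Species balance on the tank: V dC/dt = Q(C_in − C).
Time constant τ = V/Q = 530/12.8 = 41.406 min.
Integrating: C(t) = C_in + (C₀ − C_in) e^(−t/τ).
C(49.4) = 0.171 + (2.15 − 0.171)·e^(−49.4/41.406) = 0.171 + (1.9790)·0.30329 = 0.77122 g/L.

0.771 g/L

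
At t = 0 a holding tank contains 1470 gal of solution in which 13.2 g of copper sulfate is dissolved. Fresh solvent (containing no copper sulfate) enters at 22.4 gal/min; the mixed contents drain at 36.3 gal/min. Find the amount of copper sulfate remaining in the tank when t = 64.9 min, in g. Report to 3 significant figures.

1.10 g

Let m(t) be the amount of copper sulfate. Volume: V(t) = V₀ + (Q_in − Q_out) t = 1470 − 13.900 t; V(64.9) = 567.89 gal.
Species balance (pure solvent in): dm/dt = −Q_out · m/V(t).
dm/m = −Q_out dt/(V₀ − 13.900 t); integrating gives ln(m/m₀) = −(Q_out/(Q_in−Q_out)) ln(V/V₀).
m = m₀ (V₀/V)^(Q_out/(Q_in−Q_out)) = 13.2 × (1470/567.89)^(-2.6115) = 1.1012 g.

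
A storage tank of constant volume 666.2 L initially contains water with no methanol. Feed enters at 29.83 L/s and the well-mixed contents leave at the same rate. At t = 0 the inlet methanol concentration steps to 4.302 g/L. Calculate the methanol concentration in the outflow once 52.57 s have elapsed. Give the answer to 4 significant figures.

3.893 g/L

Unsteady species balance (constant V, well mixed): V dC/dt = Q(C_in − C).
Time constant τ = V/Q = 666.2/29.83 = 22.3332 s.
Integrating: C(t) = C_in + (C₀ − C_in) e^(−t/τ).
C(52.57) = 4.302 + (0 − 4.302)·e^(−52.57/22.3332) = 4.302 + (-4.30200)·0.0949987 = 3.89332 g/L.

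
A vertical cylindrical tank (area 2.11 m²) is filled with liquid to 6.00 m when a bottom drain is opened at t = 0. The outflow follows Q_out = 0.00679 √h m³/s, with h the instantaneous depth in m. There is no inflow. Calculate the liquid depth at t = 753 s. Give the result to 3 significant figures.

1.53 m

Unsteady balance on liquid volume: A dh/dt = −0.00679 √h.
This is separable: 2 d(√h)/dt = −0.00679/A, so √h = √h₀ − (0.00679/(2A)) t.
√h = √6.00 − 0.00679·753/(2·2.11) = 2.4495 − 1.2116 = 1.2379.
h = 1.2379² = 1.5324 m.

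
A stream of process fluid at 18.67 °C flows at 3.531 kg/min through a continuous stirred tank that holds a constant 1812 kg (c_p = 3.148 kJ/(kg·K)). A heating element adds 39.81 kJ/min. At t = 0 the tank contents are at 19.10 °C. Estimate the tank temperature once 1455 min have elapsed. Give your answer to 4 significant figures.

Unsteady energy balance on the tank contents: M c_p dT/dt = ṁ c_p (T_in − T) + 39.81.
Rearrange: dT/dt = (T_ss − T)/τ with τ = M/ṁ = 513.169 min and T_ss = T_in + Q̇/(ṁ c_p) = 22.2515 °C.
This is linear first-order; T(t) = T_ss + (T₀ − T_ss) e^(−t/τ).
T(1455) = 22.2515 + (-3.15146)·e^(−1455/513.169) = 22.2515 + (-3.15146)·0.0586996 = 22.0665 °C.

22.07 °C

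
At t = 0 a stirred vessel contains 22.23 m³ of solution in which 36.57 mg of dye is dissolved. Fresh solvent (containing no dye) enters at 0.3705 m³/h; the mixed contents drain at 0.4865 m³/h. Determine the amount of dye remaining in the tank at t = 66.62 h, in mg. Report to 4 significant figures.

Let m(t) be the amount of dye. Volume: V(t) = V₀ + (Q_in − Q_out) t = 22.23 − 0.116000 t; V(66.62) = 14.5021 m³.
No dye enters, so dm/dt = −Q_out · (m/V).
Separate: dm/m = −Q_out dt/V(t) ⇒ ln(m/m₀) = −(Q_out/(Q_in−Q_out)) ln(V/V₀).
m = m₀ (V₀/V)^(Q_out/(Q_in−Q_out)) = 36.57 × (22.23/14.5021)^(-4.19397) = 6.09686 mg.

6.097 mg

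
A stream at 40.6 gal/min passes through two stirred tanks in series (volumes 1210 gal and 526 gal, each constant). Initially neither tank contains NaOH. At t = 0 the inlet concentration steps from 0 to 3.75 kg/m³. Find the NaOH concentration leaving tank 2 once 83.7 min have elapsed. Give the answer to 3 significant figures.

Species balance on tank i: dCᵢ/dt = (Cᵢ₋₁ − Cᵢ)/τᵢ with τᵢ = Vᵢ/Q.
τ₁ = 1210/40.6 = 29.803 min; τ₂ = 526/40.6 = 12.956 min.
Tank 1: C₁ = C_in(1 − e^(−t/τ₁)). Tank 2 (τ₁ ≠ τ₂): C₂ = C_in[1 − (τ₁ e^(−t/τ₁) − τ₂ e^(−t/τ₂))/(τ₁ − τ₂)].
At t = 83.7: e^(−t/τ₁) = 0.060299, e^(−t/τ₂) = 0.0015640.
C₂ = 3.75·[1 − (29.803·0.060299 − 12.956·0.0015640)/(16.847)] = 3.75·0.89453 = 3.3545 kg/m³.

3.35 kg/m³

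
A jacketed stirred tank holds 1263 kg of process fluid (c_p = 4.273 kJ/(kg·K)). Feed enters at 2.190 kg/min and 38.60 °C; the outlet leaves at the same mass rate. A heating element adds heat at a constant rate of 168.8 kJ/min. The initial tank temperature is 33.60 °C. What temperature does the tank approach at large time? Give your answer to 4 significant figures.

M c_p dT/dt = ṁ c_p (T_in − T) + Q̇.
At steady state dT/dt = 0 ⇒ T_ss = T_in + Q̇/(ṁ c_p) = 38.60 + 168.8/(2.190·4.273) = 56.6383 °C.

56.64 °C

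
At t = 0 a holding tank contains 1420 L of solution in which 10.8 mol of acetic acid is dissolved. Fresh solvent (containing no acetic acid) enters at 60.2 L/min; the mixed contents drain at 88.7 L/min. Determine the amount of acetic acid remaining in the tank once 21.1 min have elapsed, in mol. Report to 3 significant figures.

Let m(t) be the amount of acetic acid. Volume: V(t) = V₀ + (Q_in − Q_out) t = 1420 − 28.500 t; V(21.1) = 818.65 L.
Species balance (pure solvent in): dm/dt = −Q_out · m/V(t).
dm/m = −Q_out dt/(V₀ − 28.500 t); integrating gives ln(m/m₀) = −(Q_out/(Q_in−Q_out)) ln(V/V₀).
m = m₀ (V₀/V)^(Q_out/(Q_in−Q_out)) = 10.8 × (1420/818.65)^(-3.1123) = 1.9453 mol.

1.95 mol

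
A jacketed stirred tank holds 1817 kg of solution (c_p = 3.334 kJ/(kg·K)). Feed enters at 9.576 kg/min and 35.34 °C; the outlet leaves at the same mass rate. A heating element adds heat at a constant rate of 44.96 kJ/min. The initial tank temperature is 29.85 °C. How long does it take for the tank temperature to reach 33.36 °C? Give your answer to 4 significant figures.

M c_p dT/dt = ṁ c_p (T_in − T) + Q̇.
τ = M/ṁ = 189.745 min; T_ss = T_in + Q̇/(ṁ c_p) = 36.7482 °C.
T(t) = T_ss + (T₀ − T_ss) e^(−t/τ). Set T = 33.36:
e^(−t/τ) = (33.36 − 36.7482)/(29.85 − 36.7482) = 0.491175
t = −189.745 · ln(0.491175) = 134.900 min.

134.9 min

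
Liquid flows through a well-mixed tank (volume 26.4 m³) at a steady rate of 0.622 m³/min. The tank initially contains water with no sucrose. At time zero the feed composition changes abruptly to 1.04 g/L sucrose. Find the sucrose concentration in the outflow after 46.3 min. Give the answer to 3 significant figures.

Accumulation = in − out for the solute gives V dC/dt = Q(C_in − C).
Rewrite as dC/dt + C/τ = C_in/τ, τ = V/Q = 42.444 min.
Solution: C(t) = C_in + (C₀ − C_in) e^(−t/τ).
C(46.3) = 1.04 + (0 − 1.04)·e^(−46.3/42.444) = 1.04 + (-1.0400)·0.33593 = 0.69063 g/L.

0.691 g/L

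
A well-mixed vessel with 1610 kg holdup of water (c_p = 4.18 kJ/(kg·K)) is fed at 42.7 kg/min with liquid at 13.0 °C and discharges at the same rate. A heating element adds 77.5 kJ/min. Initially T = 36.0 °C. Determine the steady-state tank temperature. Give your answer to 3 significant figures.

Energy balance: M c_p dT/dt = ṁ c_p (T_in − T) + 77.5.
At steady state dT/dt = 0 ⇒ T_ss = T_in + Q̇/(ṁ c_p) = 13.0 + 77.5/(42.7·4.18) = 13.434 °C.

13.4 °C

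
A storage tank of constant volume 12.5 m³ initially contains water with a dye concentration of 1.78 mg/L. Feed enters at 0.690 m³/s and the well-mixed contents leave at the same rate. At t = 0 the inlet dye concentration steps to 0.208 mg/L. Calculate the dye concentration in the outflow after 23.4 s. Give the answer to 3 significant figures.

0.640 mg/L

Mass balance on the solute (V constant): V dC/dt = Q(C_in − C).
So dC/dt = (C_in − C)/τ with τ = V/Q = 12.5/0.690 = 18.116 s.
Integrating: C(t) = C_in + (C₀ − C_in) e^(−t/τ).
C(23.4) = 0.208 + (1.78 − 0.208)·e^(−23.4/18.116) = 0.208 + (1.5720)·0.27481 = 0.64000 mg/L.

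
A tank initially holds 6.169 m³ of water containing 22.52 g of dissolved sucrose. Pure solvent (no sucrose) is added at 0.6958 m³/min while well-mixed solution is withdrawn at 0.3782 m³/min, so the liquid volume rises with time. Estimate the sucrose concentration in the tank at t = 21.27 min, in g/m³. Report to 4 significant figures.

0.7222 g/m³

Total volume: dV/dt = Q_in − Q_out = 0.317600 m³/min, so V(t) = 6.169 + 0.317600 t and V(21.27) = 12.9244 m³.
No sucrose enters, so dm/dt = −Q_out · (m/V).
Separate: dm/m = −Q_out dt/V(t) ⇒ ln(m/m₀) = −(Q_out/(Q_in−Q_out)) ln(V/V₀).
m = m₀ (V₀/V)^(Q_out/(Q_in−Q_out)) = 22.52 × (6.169/12.9244)^(1.19081) = 9.33445 g.
C = m/V = 9.33445/12.9244 = 0.722237 g/m³.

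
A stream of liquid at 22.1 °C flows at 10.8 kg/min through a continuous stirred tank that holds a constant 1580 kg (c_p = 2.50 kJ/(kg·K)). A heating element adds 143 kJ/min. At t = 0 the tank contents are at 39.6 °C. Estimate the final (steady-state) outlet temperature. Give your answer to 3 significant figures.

27.4 °C

M c_p dT/dt = ṁ c_p (T_in − T) + Q̇.
At steady state dT/dt = 0 ⇒ T_ss = T_in + Q̇/(ṁ c_p) = 22.1 + 143/(10.8·2.50) = 27.396 °C.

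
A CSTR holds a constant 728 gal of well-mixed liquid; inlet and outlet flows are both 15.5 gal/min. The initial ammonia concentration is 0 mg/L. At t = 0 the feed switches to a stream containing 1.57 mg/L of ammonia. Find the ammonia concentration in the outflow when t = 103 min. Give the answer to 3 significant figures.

1.39 mg/L

Species balance on the tank: V dC/dt = Q(C_in − C).
So dC/dt = (C_in − C)/τ with τ = V/Q = 728/15.5 = 46.968 min.
Integrating: C(t) = C_in + (C₀ − C_in) e^(−t/τ).
C(103) = 1.57 + (0 − 1.57)·e^(−103/46.968) = 1.57 + (-1.5700)·0.11158 = 1.3948 mg/L.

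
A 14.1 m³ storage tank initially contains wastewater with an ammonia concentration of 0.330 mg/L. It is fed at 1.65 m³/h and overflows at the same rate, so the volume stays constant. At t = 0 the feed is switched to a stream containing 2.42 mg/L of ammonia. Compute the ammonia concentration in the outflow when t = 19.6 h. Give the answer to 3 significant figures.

Transient balance on the dissolved component: V dC/dt = Q(C_in − C).
Time constant τ = V/Q = 14.1/1.65 = 8.5455 h.
C approaches C_in exponentially: C(t) = C_in + (C₀ − C_in) e^(−t/τ).
C(19.6) = 2.42 + (0.330 − 2.42)·e^(−19.6/8.5455) = 2.42 + (-2.0900)·0.10090 = 2.2091 mg/L.

2.21 mg/L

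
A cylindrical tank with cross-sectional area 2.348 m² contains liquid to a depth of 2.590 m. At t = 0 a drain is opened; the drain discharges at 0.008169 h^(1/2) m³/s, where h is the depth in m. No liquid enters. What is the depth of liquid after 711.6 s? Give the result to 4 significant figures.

0.1380 m

Unsteady balance on liquid volume: A dh/dt = −0.008169 √h.
Separate and integrate: 2(√h − √h₀) = −(0.008169/A) t.
√h = √2.590 − 0.008169·711.6/(2·2.348) = 1.60935 − 1.23787 = 0.371473.
h = 0.371473² = 0.137992 m.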